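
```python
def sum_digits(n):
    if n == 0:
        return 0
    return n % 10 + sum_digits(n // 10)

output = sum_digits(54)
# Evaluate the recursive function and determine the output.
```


sum_digits(54)
= 4 + sum_digits(5)
= 4 + 5 + sum_digits(0)
= 4 + 5 + 0
= 9


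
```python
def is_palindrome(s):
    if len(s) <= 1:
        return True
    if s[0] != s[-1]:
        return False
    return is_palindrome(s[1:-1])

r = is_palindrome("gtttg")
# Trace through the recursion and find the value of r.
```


is_palindrome("gtttg")
"gtttg": s[0]='g' == s[-1]='g' -> is_palindrome("ttt")
"ttt": s[0]='t' == s[-1]='t' -> is_palindrome("t")
"t": len <= 1 -> True
= True


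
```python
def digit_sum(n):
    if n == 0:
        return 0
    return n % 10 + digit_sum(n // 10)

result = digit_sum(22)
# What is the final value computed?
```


digit_sum(22)
= 2 + digit_sum(2)
= 2 + 2 + digit_sum(0)
= 2 + 2 + 0
= 4


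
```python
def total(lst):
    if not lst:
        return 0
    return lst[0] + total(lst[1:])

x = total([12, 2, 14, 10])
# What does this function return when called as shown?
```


total([12, 2, 14, 10])
= 12 + total([2, 14, 10])
= 12 + 2 + total([14, 10])
= 12 + 2 + 14 + total([10])
= 12 + 2 + 14 + 10 + total([])
= 12 + 2 + 14 + 10 + 0
= 38


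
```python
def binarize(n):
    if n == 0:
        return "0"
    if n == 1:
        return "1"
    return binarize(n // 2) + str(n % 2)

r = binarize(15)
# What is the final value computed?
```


binarize(15)
= binarize(7) + "1"
= binarize(3) + "1" + "1"
= binarize(1) + "1" + "1" + "1"
= "1" + "1" + "1" + "1"
= "1111"


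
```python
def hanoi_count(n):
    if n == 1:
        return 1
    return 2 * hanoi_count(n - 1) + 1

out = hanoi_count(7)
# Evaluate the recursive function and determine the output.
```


hanoi_count(7)
= 2 * hanoi_count(6) + 1
= 2 * (2 * hanoi_count(5) + 1) + 1
= 2 * (2 * (2 * hanoi_count(4) + 1) + 1) + 1
= 2 * (2 * (2 * (2 * hanoi_count(3) + 1) + 1) + 1) + 1
= 2 * (2 * (2 * (2 * (2 * hanoi_count(2) + 1) + 1) + 1) + 1) + 1
= 2 * (2 * (2 * (2 * (2 * (2 * hanoi_count(1) + 1) + 1) + 1) + 1) + 1) + 1
Now compute bottom-up:
hanoi_count(1) = 1
hanoi_count(2) = 2 * 1 + 1 = 3
hanoi_count(3) = 2 * 3 + 1 = 7
hanoi_count(4) = 2 * 7 + 1 = 15
hanoi_count(5) = 2 * 15 + 1 = 31
hanoi_count(6) = 2 * 31 + 1 = 63
hanoi_count(7) = 2 * 63 + 1 = 127
= 127


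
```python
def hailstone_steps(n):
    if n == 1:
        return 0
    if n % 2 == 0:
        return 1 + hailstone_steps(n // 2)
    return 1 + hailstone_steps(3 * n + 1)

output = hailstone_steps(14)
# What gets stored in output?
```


hailstone_steps(14)
14 is even -> hailstone_steps(7)
7 is odd -> 3*7+1 = 22 -> hailstone_steps(22)
22 is even -> hailstone_steps(11)
11 is odd -> 3*11+1 = 34 -> hailstone_steps(34)
34 is even -> hailstone_steps(17)
17 is odd -> 3*17+1 = 52 -> hailstone_steps(52)
52 is even -> hailstone_steps(26)
26 is even -> hailstone_steps(13)
13 is odd -> 3*13+1 = 40 -> hailstone_steps(40)
40 is even -> hailstone_steps(20)
20 is even -> hailstone_steps(10)
10 is even -> hailstone_steps(5)
5 is odd -> 3*5+1 = 16 -> hailstone_steps(16)
16 is even -> hailstone_steps(8)
8 is even -> hailstone_steps(4)
4 is even -> hailstone_steps(2)
2 is even -> hailstone_steps(1)
Reached 1 after 17 steps
= 17


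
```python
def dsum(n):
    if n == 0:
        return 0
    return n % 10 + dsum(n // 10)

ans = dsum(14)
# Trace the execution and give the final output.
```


dsum(14)
= 4 + dsum(1)
= 4 + 1 + dsum(0)
= 4 + 1 + 0
= 5


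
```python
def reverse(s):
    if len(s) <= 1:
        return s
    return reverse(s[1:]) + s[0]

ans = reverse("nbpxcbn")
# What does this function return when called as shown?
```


reverse("nbpxcbn")
= reverse("bpxcbn") + "n"
= reverse("pxcbn") + "b" + "n"
= reverse("xcbn") + "p" + "b" + "n"
= reverse("cbn") + "x" + "p" + "b" + "n"
= reverse("bn") + "c" + "x" + "p" + "b" + "n"
= reverse("n") + "b" + "c" + "x" + "p" + "b" + "n"
= "n" + "b" + "c" + "x" + "p" + "b" + "n"
= "nbcxpbn"


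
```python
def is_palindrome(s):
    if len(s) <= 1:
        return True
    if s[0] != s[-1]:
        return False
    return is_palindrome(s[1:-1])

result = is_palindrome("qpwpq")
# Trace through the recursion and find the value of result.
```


is_palindrome("qpwpq")
"qpwpq": s[0]='q' == s[-1]='q' -> is_palindrome("pwp")
"pwp": s[0]='p' == s[-1]='p' -> is_palindrome("w")
"w": len <= 1 -> True
= True


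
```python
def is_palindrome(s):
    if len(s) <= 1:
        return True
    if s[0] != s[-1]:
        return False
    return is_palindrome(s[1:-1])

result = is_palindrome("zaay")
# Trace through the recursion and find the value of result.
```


is_palindrome("zaay")
"zaay": s[0]='z' != s[-1]='y' -> False
= False


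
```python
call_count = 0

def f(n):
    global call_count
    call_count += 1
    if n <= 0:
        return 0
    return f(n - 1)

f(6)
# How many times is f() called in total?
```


f(6) calls f(5) calls ... calls f(0)
Total calls: 6 + 1 (for base case) = 7


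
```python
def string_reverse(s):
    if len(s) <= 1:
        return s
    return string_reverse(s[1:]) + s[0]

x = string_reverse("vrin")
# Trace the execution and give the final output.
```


string_reverse("vrin")
= string_reverse("rin") + "v"
= string_reverse("in") + "r" + "v"
= string_reverse("n") + "i" + "r" + "v"
= "n" + "i" + "r" + "v"
= "nirv"


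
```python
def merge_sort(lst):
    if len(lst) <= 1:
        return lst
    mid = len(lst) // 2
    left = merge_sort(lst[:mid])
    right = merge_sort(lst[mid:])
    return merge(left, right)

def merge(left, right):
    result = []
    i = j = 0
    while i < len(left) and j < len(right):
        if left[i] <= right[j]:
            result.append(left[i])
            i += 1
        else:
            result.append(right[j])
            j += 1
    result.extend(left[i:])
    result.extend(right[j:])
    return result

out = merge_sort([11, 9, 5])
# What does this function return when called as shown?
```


merge_sort([11, 9, 5])
Split into [11] and [9, 5]
Left sorted: [11]
Right sorted: [5, 9]
Merge [11] and [5, 9]
= [5, 9, 11]


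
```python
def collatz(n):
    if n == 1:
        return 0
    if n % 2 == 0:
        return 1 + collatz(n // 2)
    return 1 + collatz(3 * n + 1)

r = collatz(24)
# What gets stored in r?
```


collatz(24)
24 is even -> collatz(12)
12 is even -> collatz(6)
6 is even -> collatz(3)
3 is odd -> 3*3+1 = 10 -> collatz(10)
10 is even -> collatz(5)
5 is odd -> 3*5+1 = 16 -> collatz(16)
16 is even -> collatz(8)
8 is even -> collatz(4)
4 is even -> collatz(2)
2 is even -> collatz(1)
Reached 1 after 10 steps
= 10


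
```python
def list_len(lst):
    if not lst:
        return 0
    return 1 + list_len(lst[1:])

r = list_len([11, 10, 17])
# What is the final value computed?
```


list_len([11, 10, 17])
= 1 + list_len([10, 17])
= 1 + 1 + list_len([17])
= 1 + 1 + 1 + list_len([])
= 1 + 1 + 1 + 0
= 3


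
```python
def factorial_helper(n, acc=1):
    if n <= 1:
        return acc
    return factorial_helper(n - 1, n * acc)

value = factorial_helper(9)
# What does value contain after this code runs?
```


factorial_helper(9, 1)
= factorial_helper(8, 9 * 1) = factorial_helper(8, 9)
= factorial_helper(7, 8 * 9) = factorial_helper(7, 72)
= factorial_helper(6, 7 * 72) = factorial_helper(6, 504)
= factorial_helper(5, 6 * 504) = factorial_helper(5, 3024)
= factorial_helper(4, 5 * 3024) = factorial_helper(4, 15120)
= factorial_helper(3, 4 * 15120) = factorial_helper(3, 60480)
= factorial_helper(2, 3 * 60480) = factorial_helper(2, 181440)
= factorial_helper(1, 2 * 181440) = factorial_helper(1, 362880)
n <= 1, return acc = 362880


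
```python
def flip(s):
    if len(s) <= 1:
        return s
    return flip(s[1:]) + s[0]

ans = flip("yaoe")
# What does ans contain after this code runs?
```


flip("yaoe")
= flip("aoe") + "y"
= flip("oe") + "a" + "y"
= flip("e") + "o" + "a" + "y"
= "e" + "o" + "a" + "y"
= "eoay"


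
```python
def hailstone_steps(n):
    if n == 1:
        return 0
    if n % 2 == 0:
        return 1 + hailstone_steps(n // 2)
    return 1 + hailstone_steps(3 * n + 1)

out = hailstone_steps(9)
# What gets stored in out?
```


hailstone_steps(9)
9 is odd -> 3*9+1 = 28 -> hailstone_steps(28)
28 is even -> hailstone_steps(14)
14 is even -> hailstone_steps(7)
7 is odd -> 3*7+1 = 22 -> hailstone_steps(22)
22 is even -> hailstone_steps(11)
11 is odd -> 3*11+1 = 34 -> hailstone_steps(34)
34 is even -> hailstone_steps(17)
17 is odd -> 3*17+1 = 52 -> hailstone_steps(52)
52 is even -> hailstone_steps(26)
26 is even -> hailstone_steps(13)
13 is odd -> 3*13+1 = 40 -> hailstone_steps(40)
40 is even -> hailstone_steps(20)
20 is even -> hailstone_steps(10)
10 is even -> hailstone_steps(5)
5 is odd -> 3*5+1 = 16 -> hailstone_steps(16)
16 is even -> hailstone_steps(8)
8 is even -> hailstone_steps(4)
4 is even -> hailstone_steps(2)
2 is even -> hailstone_steps(1)
Reached 1 after 19 steps
= 19


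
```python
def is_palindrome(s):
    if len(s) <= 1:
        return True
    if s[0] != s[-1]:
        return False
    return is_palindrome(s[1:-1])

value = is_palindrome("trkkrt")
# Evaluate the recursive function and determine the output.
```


is_palindrome("trkkrt")
"trkkrt": s[0]='t' == s[-1]='t' -> is_palindrome("rkkr")
"rkkr": s[0]='r' == s[-1]='r' -> is_palindrome("kk")
"kk": s[0]='k' == s[-1]='k' -> is_palindrome("")
"": len <= 1 -> True
= True


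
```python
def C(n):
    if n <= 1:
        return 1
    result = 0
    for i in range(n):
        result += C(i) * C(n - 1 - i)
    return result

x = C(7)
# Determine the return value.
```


C(7)
= sum of C(i) * C(7-1-i) for i in 0..6
First compute sub-values bottom-up:
  C(0) = 1, C(1) = 1
  C(2) = 1*1 + 1*1 = 2
  C(3) = 1*2 + 1*1 + 2*1 = 5
  C(4) = 1*5 + 1*2 + 2*1 + 5*1 = 14
  C(5) = 1*14 + 1*5 + 2*2 + 5*1 + 14*1 = 42
  C(6) = 1*42 + 1*14 + 2*5 + 5*2 + 14*1 + 42*1 = 132
Now C(7):
  C(0)*C(6) = 1*132 = 132
  C(1)*C(5) = 1*42 = 42
  C(2)*C(4) = 2*14 = 28
  C(3)*C(3) = 5*5 = 25
  C(4)*C(2) = 14*2 = 28
  C(5)*C(1) = 42*1 = 42
  C(6)*C(0) = 132*1 = 132
= 132 + 42 + 28 + 25 + 28 + 42 + 132
= 429


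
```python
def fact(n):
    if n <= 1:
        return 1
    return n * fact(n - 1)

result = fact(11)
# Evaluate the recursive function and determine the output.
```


fact(11)
= 11 * fact(10)
= 11 * 10 * fact(9)
= 11 * 10 * 9 * fact(8)
= 11 * 10 * 9 * 8 * fact(7)
= 11 * 10 * 9 * 8 * 7 * fact(6)
= 11 * 10 * 9 * 8 * 7 * 6 * fact(5)
= 11 * 10 * 9 * 8 * 7 * 6 * 5 * fact(4)
= 11 * 10 * 9 * 8 * 7 * 6 * 5 * 4 * fact(3)
= 11 * 10 * 9 * 8 * 7 * 6 * 5 * 4 * 3 * fact(2)
= 11 * 10 * 9 * 8 * 7 * 6 * 5 * 4 * 3 * 2 * fact(1)
= 11 * 10 * 9 * 8 * 7 * 6 * 5 * 4 * 3 * 2 * 1
= 39916800


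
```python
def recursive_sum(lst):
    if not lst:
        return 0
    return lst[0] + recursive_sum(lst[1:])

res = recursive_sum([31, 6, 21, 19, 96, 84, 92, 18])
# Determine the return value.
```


recursive_sum([31, 6, 21, 19, 96, 84, 92, 18])
= 31 + recursive_sum([6, 21, 19, 96, 84, 92, 18])
= 31 + 6 + recursive_sum([21, 19, 96, 84, 92, 18])
= 31 + 6 + 21 + recursive_sum([19, 96, 84, 92, 18])
= 31 + 6 + 21 + 19 + recursive_sum([96, 84, 92, 18])
= 31 + 6 + 21 + 19 + 96 + recursive_sum([84, 92, 18])
= 31 + 6 + 21 + 19 + 96 + 84 + recursive_sum([92, 18])
= 31 + 6 + 21 + 19 + 96 + 84 + 92 + recursive_sum([18])
= 31 + 6 + 21 + 19 + 96 + 84 + 92 + 18 + recursive_sum([])
= 31 + 6 + 21 + 19 + 96 + 84 + 92 + 18 + 0
= 367


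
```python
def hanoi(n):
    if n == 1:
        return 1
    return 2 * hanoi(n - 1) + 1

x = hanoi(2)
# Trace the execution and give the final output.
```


hanoi(2)
= 2 * hanoi(1) + 1
Now compute bottom-up:
hanoi(1) = 1
hanoi(2) = 2 * 1 + 1 = 3
= 3


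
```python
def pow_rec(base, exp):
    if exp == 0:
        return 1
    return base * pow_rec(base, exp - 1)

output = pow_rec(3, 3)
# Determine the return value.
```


pow_rec(3, 3)
= 3 * pow_rec(3, 2)
= 3 * 3 * pow_rec(3, 1)
= 3 * 3 * 3 * pow_rec(3, 0)
= 3 * 3 * 3 * 1
= 27


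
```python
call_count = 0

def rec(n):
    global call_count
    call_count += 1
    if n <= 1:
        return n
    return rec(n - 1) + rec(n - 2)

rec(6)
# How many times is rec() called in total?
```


rec(6) calls rec(5) and rec(4); each non-base call branches into two more.
Let C(k) = total number of calls made by rec(k), including the call to rec(k) itself.
Base cases: C(0) = 1, C(1) = 1
Recurrence: C(k) = 1 + C(k-1) + C(k-2)
  C(2) = 1 + C(1) + C(0) = 1 + 1 + 1 = 3
  C(3) = 1 + C(2) + C(1) = 1 + 3 + 1 = 5
  C(4) = 1 + C(3) + C(2) = 1 + 5 + 3 = 9
  C(5) = 1 + C(4) + C(3) = 1 + 9 + 5 = 15
  C(6) = 1 + C(5) + C(4) = 1 + 15 + 9 = 25
Total calls = C(6) = 25


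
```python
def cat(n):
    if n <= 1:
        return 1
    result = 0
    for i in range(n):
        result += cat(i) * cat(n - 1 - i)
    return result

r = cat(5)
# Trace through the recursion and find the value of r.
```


cat(5)
= sum of cat(i) * cat(5-1-i) for i in 0..4
First compute sub-values bottom-up:
  cat(0) = 1, cat(1) = 1
  cat(2) = 1*1 + 1*1 = 2
  cat(3) = 1*2 + 1*1 + 2*1 = 5
  cat(4) = 1*5 + 1*2 + 2*1 + 5*1 = 14
Now cat(5):
  cat(0)*cat(4) = 1*14 = 14
  cat(1)*cat(3) = 1*5 = 5
  cat(2)*cat(2) = 2*2 = 4
  cat(3)*cat(1) = 5*1 = 5
  cat(4)*cat(0) = 14*1 = 14
= 14 + 5 + 4 + 5 + 14
= 42


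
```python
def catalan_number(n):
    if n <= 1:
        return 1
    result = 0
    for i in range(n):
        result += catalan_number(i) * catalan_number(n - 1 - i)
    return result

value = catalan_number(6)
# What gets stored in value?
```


catalan_number(6)
= sum of catalan_number(i) * catalan_number(6-1-i) for i in 0..5
First compute sub-values bottom-up:
  catalan_number(0) = 1, catalan_number(1) = 1
  catalan_number(2) = 1*1 + 1*1 = 2
  catalan_number(3) = 1*2 + 1*1 + 2*1 = 5
  catalan_number(4) = 1*5 + 1*2 + 2*1 + 5*1 = 14
  catalan_number(5) = 1*14 + 1*5 + 2*2 + 5*1 + 14*1 = 42
Now catalan_number(6):
  catalan_number(0)*catalan_number(5) = 1*42 = 42
  catalan_number(1)*catalan_number(4) = 1*14 = 14
  catalan_number(2)*catalan_number(3) = 2*5 = 10
  catalan_number(3)*catalan_number(2) = 5*2 = 10
  catalan_number(4)*catalan_number(1) = 14*1 = 14
  catalan_number(5)*catalan_number(0) = 42*1 = 42
= 42 + 14 + 10 + 10 + 14 + 42
= 132


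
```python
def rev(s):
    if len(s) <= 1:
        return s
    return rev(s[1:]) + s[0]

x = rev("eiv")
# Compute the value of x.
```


rev("eiv")
= rev("iv") + "e"
= rev("v") + "i" + "e"
= "v" + "i" + "e"
= "vie"


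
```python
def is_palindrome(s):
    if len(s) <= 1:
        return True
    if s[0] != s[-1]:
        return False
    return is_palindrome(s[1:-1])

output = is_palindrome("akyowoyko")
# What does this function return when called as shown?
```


is_palindrome("akyowoyko")
"akyowoyko": s[0]='a' != s[-1]='o' -> False
= False


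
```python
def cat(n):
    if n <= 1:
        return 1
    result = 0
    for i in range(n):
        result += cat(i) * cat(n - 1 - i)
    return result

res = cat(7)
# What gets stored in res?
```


cat(7)
= sum of cat(i) * cat(7-1-i) for i in 0..6
First compute sub-values bottom-up:
  cat(0) = 1, cat(1) = 1
  cat(2) = 1*1 + 1*1 = 2
  cat(3) = 1*2 + 1*1 + 2*1 = 5
  cat(4) = 1*5 + 1*2 + 2*1 + 5*1 = 14
  cat(5) = 1*14 + 1*5 + 2*2 + 5*1 + 14*1 = 42
  cat(6) = 1*42 + 1*14 + 2*5 + 5*2 + 14*1 + 42*1 = 132
Now cat(7):
  cat(0)*cat(6) = 1*132 = 132
  cat(1)*cat(5) = 1*42 = 42
  cat(2)*cat(4) = 2*14 = 28
  cat(3)*cat(3) = 5*5 = 25
  cat(4)*cat(2) = 14*2 = 28
  cat(5)*cat(1) = 42*1 = 42
  cat(6)*cat(0) = 132*1 = 132
= 132 + 42 + 28 + 25 + 28 + 42 + 132
= 429


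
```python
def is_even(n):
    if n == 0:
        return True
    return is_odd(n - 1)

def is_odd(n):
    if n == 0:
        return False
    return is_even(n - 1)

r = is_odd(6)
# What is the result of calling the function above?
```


is_odd(6)
= is_even(5)
= is_odd(4)
= is_even(3)
= is_odd(2)
= is_even(1)
= is_odd(0)
n == 0: return False
= False


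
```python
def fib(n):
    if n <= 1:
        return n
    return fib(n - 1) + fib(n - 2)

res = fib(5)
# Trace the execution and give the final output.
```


fib(5)
= fib(4) + fib(3)
= (fib(3) + fib(2)) + fib(3)
Computing bottom-up: fib(0)=0, fib(1)=1, fib(2)=1, fib(3)=2, fib(4)=3, fib(5)=5
= 5


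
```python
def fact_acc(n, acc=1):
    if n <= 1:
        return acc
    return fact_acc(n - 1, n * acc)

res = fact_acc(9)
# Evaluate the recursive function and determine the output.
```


fact_acc(9, 1)
= fact_acc(8, 9 * 1) = fact_acc(8, 9)
= fact_acc(7, 8 * 9) = fact_acc(7, 72)
= fact_acc(6, 7 * 72) = fact_acc(6, 504)
= fact_acc(5, 6 * 504) = fact_acc(5, 3024)
= fact_acc(4, 5 * 3024) = fact_acc(4, 15120)
= fact_acc(3, 4 * 15120) = fact_acc(3, 60480)
= fact_acc(2, 3 * 60480) = fact_acc(2, 181440)
= fact_acc(1, 2 * 181440) = fact_acc(1, 362880)
n <= 1, return acc = 362880


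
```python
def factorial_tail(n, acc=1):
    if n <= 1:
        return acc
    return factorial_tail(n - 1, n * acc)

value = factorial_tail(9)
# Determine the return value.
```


factorial_tail(9, 1)
= factorial_tail(8, 9 * 1) = factorial_tail(8, 9)
= factorial_tail(7, 8 * 9) = factorial_tail(7, 72)
= factorial_tail(6, 7 * 72) = factorial_tail(6, 504)
= factorial_tail(5, 6 * 504) = factorial_tail(5, 3024)
= factorial_tail(4, 5 * 3024) = factorial_tail(4, 15120)
= factorial_tail(3, 4 * 15120) = factorial_tail(3, 60480)
= factorial_tail(2, 3 * 60480) = factorial_tail(2, 181440)
= factorial_tail(1, 2 * 181440) = factorial_tail(1, 362880)
n <= 1, return acc = 362880


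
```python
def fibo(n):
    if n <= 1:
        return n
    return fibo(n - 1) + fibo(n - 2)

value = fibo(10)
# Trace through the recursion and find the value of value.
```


fibo(10)
= fibo(9) + fibo(8)
= (fibo(8) + fibo(7)) + fibo(8)
Computing bottom-up: fibo(0)=0, fibo(1)=1, fibo(2)=1, fibo(3)=2, fibo(4)=3, fibo(5)=5, fibo(6)=8, fibo(7)=13, fibo(8)=21, fibo(9)=34, fibo(10)=55
= 55


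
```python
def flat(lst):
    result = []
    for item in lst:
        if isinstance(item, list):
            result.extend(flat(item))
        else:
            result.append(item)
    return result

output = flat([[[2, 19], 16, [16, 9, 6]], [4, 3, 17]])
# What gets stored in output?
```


flat([[[2, 19], 16, [16, 9, 6]], [4, 3, 17]])
Processing each element:
  [[2, 19], 16, [16, 9, 6]] is a list -> flat recursively -> [2, 19, 16, 16, 9, 6]
  [4, 3, 17] is a list -> flat recursively -> [4, 3, 17]
= [2, 19, 16, 16, 9, 6, 4, 3, 17]


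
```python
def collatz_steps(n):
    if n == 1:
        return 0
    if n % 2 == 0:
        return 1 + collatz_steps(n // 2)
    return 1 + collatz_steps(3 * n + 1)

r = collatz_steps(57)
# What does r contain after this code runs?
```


collatz_steps(57)
57 is odd -> 3*57+1 = 172 -> collatz_steps(172)
172 is even -> collatz_steps(86)
86 is even -> collatz_steps(43)
43 is odd -> 3*43+1 = 130 -> collatz_steps(130)
130 is even -> collatz_steps(65)
65 is odd -> 3*65+1 = 196 -> collatz_steps(196)
196 is even -> collatz_steps(98)
98 is even -> collatz_steps(49)
49 is odd -> 3*49+1 = 148 -> collatz_steps(148)
148 is even -> collatz_steps(74)
74 is even -> collatz_steps(37)
37 is odd -> 3*37+1 = 112 -> collatz_steps(112)
112 is even -> collatz_steps(56)
56 is even -> collatz_steps(28)
28 is even -> collatz_steps(14)
14 is even -> collatz_steps(7)
7 is odd -> 3*7+1 = 22 -> collatz_steps(22)
22 is even -> collatz_steps(11)
11 is odd -> 3*11+1 = 34 -> collatz_steps(34)
34 is even -> collatz_steps(17)
17 is odd -> 3*17+1 = 52 -> collatz_steps(52)
52 is even -> collatz_steps(26)
26 is even -> collatz_steps(13)
13 is odd -> 3*13+1 = 40 -> collatz_steps(40)
40 is even -> collatz_steps(20)
20 is even -> collatz_steps(10)
10 is even -> collatz_steps(5)
5 is odd -> 3*5+1 = 16 -> collatz_steps(16)
16 is even -> collatz_steps(8)
8 is even -> collatz_steps(4)
4 is even -> collatz_steps(2)
2 is even -> collatz_steps(1)
Reached 1 after 32 steps
= 32


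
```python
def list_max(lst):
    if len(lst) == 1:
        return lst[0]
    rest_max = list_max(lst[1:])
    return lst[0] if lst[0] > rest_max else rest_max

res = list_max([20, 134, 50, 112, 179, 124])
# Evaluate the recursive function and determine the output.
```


list_max([20, 134, 50, 112, 179, 124])
= compare 20 with list_max([134, 50, 112, 179, 124])
= compare 134 with list_max([50, 112, 179, 124])
= compare 50 with list_max([112, 179, 124])
= compare 112 with list_max([179, 124])
= compare 179 with list_max([124])
Base: list_max([124]) = 124
compare 179 with 124: max = 179
compare 112 with 179: max = 179
compare 50 with 179: max = 179
compare 134 with 179: max = 179
compare 20 with 179: max = 179
= 179


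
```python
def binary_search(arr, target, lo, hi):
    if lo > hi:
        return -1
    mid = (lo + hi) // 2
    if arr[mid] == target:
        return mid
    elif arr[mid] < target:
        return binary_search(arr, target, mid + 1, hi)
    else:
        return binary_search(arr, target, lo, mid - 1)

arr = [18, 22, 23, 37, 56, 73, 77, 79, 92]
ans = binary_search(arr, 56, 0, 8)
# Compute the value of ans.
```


binary_search(arr, 56, 0, 8)
lo=0, hi=8, mid=4, arr[mid]=56
arr[4] == 56, found at index 4
= 4


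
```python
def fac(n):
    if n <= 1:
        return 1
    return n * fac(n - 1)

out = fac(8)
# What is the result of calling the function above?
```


fac(8)
= 8 * fac(7)
= 8 * 7 * fac(6)
= 8 * 7 * 6 * fac(5)
= 8 * 7 * 6 * 5 * fac(4)
= 8 * 7 * 6 * 5 * 4 * fac(3)
= 8 * 7 * 6 * 5 * 4 * 3 * fac(2)
= 8 * 7 * 6 * 5 * 4 * 3 * 2 * fac(1)
= 8 * 7 * 6 * 5 * 4 * 3 * 2 * 1
= 40320


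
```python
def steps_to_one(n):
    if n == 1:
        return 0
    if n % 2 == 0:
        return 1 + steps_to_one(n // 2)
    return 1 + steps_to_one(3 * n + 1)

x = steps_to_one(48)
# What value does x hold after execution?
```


steps_to_one(48)
48 is even -> steps_to_one(24)
24 is even -> steps_to_one(12)
12 is even -> steps_to_one(6)
6 is even -> steps_to_one(3)
3 is odd -> 3*3+1 = 10 -> steps_to_one(10)
10 is even -> steps_to_one(5)
5 is odd -> 3*5+1 = 16 -> steps_to_one(16)
16 is even -> steps_to_one(8)
8 is even -> steps_to_one(4)
4 is even -> steps_to_one(2)
2 is even -> steps_to_one(1)
Reached 1 after 11 steps
= 11


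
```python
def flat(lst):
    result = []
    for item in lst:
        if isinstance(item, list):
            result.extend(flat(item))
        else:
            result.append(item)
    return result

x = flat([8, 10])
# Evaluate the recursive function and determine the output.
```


flat([8, 10])
Processing each element:
  8 is not a list -> append 8
  10 is not a list -> append 10
= [8, 10]


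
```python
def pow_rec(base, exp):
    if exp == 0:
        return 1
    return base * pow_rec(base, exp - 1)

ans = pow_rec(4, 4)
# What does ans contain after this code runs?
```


pow_rec(4, 4)
= 4 * pow_rec(4, 3)
= 4 * 4 * pow_rec(4, 2)
= 4 * 4 * 4 * pow_rec(4, 1)
= 4 * 4 * 4 * 4 * pow_rec(4, 0)
= 4 * 4 * 4 * 4 * 1
= 256


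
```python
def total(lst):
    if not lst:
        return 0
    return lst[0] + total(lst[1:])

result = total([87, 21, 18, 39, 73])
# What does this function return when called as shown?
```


total([87, 21, 18, 39, 73])
= 87 + total([21, 18, 39, 73])
= 87 + 21 + total([18, 39, 73])
= 87 + 21 + 18 + total([39, 73])
= 87 + 21 + 18 + 39 + total([73])
= 87 + 21 + 18 + 39 + 73 + total([])
= 87 + 21 + 18 + 39 + 73 + 0
= 238


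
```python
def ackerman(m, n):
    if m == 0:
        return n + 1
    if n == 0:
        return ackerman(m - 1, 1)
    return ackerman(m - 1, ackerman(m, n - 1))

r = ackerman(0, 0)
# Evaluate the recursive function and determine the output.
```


ackerman(0, 0)
m == 0: return 0 + 1 = 1
= 1


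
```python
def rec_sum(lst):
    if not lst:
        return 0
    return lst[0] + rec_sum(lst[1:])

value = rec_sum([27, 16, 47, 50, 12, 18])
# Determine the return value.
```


rec_sum([27, 16, 47, 50, 12, 18])
= 27 + rec_sum([16, 47, 50, 12, 18])
= 27 + 16 + rec_sum([47, 50, 12, 18])
= 27 + 16 + 47 + rec_sum([50, 12, 18])
= 27 + 16 + 47 + 50 + rec_sum([12, 18])
= 27 + 16 + 47 + 50 + 12 + rec_sum([18])
= 27 + 16 + 47 + 50 + 12 + 18 + rec_sum([])
= 27 + 16 + 47 + 50 + 12 + 18 + 0
= 170


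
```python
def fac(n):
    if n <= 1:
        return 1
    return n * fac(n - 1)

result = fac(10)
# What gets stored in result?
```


fac(10)
= 10 * fac(9)
= 10 * 9 * fac(8)
= 10 * 9 * 8 * fac(7)
= 10 * 9 * 8 * 7 * fac(6)
= 10 * 9 * 8 * 7 * 6 * fac(5)
= 10 * 9 * 8 * 7 * 6 * 5 * fac(4)
= 10 * 9 * 8 * 7 * 6 * 5 * 4 * fac(3)
= 10 * 9 * 8 * 7 * 6 * 5 * 4 * 3 * fac(2)
= 10 * 9 * 8 * 7 * 6 * 5 * 4 * 3 * 2 * fac(1)
= 10 * 9 * 8 * 7 * 6 * 5 * 4 * 3 * 2 * 1
= 3628800


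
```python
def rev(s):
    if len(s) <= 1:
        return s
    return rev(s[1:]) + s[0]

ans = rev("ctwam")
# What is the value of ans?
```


rev("ctwam")
= rev("twam") + "c"
= rev("wam") + "t" + "c"
= rev("am") + "w" + "t" + "c"
= rev("m") + "a" + "w" + "t" + "c"
= "m" + "a" + "w" + "t" + "c"
= "mawtc"


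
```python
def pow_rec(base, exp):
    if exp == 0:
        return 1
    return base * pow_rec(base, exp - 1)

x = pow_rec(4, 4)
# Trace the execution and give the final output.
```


pow_rec(4, 4)
= 4 * pow_rec(4, 3)
= 4 * 4 * pow_rec(4, 2)
= 4 * 4 * 4 * pow_rec(4, 1)
= 4 * 4 * 4 * 4 * pow_rec(4, 0)
= 4 * 4 * 4 * 4 * 1
= 256


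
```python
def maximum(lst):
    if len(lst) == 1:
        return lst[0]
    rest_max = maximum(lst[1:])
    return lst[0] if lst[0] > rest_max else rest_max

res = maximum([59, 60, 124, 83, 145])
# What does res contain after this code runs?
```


maximum([59, 60, 124, 83, 145])
= compare 59 with maximum([60, 124, 83, 145])
= compare 60 with maximum([124, 83, 145])
= compare 124 with maximum([83, 145])
= compare 83 with maximum([145])
Base: maximum([145]) = 145
compare 83 with 145: max = 145
compare 124 with 145: max = 145
compare 60 with 145: max = 145
compare 59 with 145: max = 145
= 145


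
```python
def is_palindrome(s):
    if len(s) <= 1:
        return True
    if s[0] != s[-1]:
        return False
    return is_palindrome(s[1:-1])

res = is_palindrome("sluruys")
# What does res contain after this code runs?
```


is_palindrome("sluruys")
"sluruys": s[0]='s' == s[-1]='s' -> is_palindrome("luruy")
"luruy": s[0]='l' != s[-1]='y' -> False
= False


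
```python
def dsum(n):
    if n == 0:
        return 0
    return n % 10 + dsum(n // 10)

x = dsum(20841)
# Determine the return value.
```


dsum(20841)
= 1 + dsum(2084)
= 1 + 4 + dsum(208)
= 1 + 4 + 8 + dsum(20)
= 1 + 4 + 8 + 0 + dsum(2)
= 1 + 4 + 8 + 0 + 2 + dsum(0)
= 1 + 4 + 8 + 0 + 2 + 0
= 15


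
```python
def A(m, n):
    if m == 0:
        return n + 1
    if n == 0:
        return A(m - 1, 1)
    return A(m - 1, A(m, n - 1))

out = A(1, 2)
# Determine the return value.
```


A(1, 2)
= A(0, A(1, 1))
First compute A(1, 1) = 3
= A(0, 3)
= 4


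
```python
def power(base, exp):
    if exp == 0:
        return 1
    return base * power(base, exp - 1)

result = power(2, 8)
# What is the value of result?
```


power(2, 8)
= 2 * power(2, 7)
= 2 * 2 * power(2, 6)
= 2 * 2 * 2 * power(2, 5)
= 2 * 2 * 2 * 2 * power(2, 4)
= 2 * 2 * 2 * 2 * 2 * power(2, 3)
= 2 * 2 * 2 * 2 * 2 * 2 * power(2, 2)
= 2 * 2 * 2 * 2 * 2 * 2 * 2 * power(2, 1)
= 2 * 2 * 2 * 2 * 2 * 2 * 2 * 2 * power(2, 0)
= 2 * 2 * 2 * 2 * 2 * 2 * 2 * 2 * 1
= 256


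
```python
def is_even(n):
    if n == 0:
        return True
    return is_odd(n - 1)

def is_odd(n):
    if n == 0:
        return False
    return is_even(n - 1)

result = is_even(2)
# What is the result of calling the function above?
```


is_even(2)
= is_odd(1)
= is_even(0)
n == 0: return True
= True


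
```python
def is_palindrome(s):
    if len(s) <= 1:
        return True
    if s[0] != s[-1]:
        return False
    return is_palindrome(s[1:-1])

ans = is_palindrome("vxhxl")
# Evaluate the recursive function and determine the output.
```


is_palindrome("vxhxl")
"vxhxl": s[0]='v' != s[-1]='l' -> False
= False


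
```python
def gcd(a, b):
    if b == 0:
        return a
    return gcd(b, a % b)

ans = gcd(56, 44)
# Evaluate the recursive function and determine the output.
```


gcd(56, 44)
= gcd(44, 56 % 44) = gcd(44, 12)
= gcd(12, 44 % 12) = gcd(12, 8)
= gcd(8, 12 % 8) = gcd(8, 4)
= gcd(4, 8 % 4) = gcd(4, 0)
b == 0, return a = 4


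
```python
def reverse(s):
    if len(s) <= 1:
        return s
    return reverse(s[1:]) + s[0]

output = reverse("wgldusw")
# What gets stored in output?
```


reverse("wgldusw")
= reverse("gldusw") + "w"
= reverse("ldusw") + "g" + "w"
= reverse("dusw") + "l" + "g" + "w"
= reverse("usw") + "d" + "l" + "g" + "w"
= reverse("sw") + "u" + "d" + "l" + "g" + "w"
= reverse("w") + "s" + "u" + "d" + "l" + "g" + "w"
= "w" + "s" + "u" + "d" + "l" + "g" + "w"
= "wsudlgw"


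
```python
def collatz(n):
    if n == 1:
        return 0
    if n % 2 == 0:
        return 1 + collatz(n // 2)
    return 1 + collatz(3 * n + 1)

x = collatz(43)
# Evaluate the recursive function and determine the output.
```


collatz(43)
43 is odd -> 3*43+1 = 130 -> collatz(130)
130 is even -> collatz(65)
65 is odd -> 3*65+1 = 196 -> collatz(196)
196 is even -> collatz(98)
98 is even -> collatz(49)
49 is odd -> 3*49+1 = 148 -> collatz(148)
148 is even -> collatz(74)
74 is even -> collatz(37)
37 is odd -> 3*37+1 = 112 -> collatz(112)
112 is even -> collatz(56)
56 is even -> collatz(28)
28 is even -> collatz(14)
14 is even -> collatz(7)
7 is odd -> 3*7+1 = 22 -> collatz(22)
22 is even -> collatz(11)
11 is odd -> 3*11+1 = 34 -> collatz(34)
34 is even -> collatz(17)
17 is odd -> 3*17+1 = 52 -> collatz(52)
52 is even -> collatz(26)
26 is even -> collatz(13)
13 is odd -> 3*13+1 = 40 -> collatz(40)
40 is even -> collatz(20)
20 is even -> collatz(10)
10 is even -> collatz(5)
5 is odd -> 3*5+1 = 16 -> collatz(16)
16 is even -> collatz(8)
8 is even -> collatz(4)
4 is even -> collatz(2)
2 is even -> collatz(1)
Reached 1 after 29 steps
= 29


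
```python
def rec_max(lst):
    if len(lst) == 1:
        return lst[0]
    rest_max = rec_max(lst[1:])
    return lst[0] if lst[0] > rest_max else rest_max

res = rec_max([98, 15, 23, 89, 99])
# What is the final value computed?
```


rec_max([98, 15, 23, 89, 99])
= compare 98 with rec_max([15, 23, 89, 99])
= compare 15 with rec_max([23, 89, 99])
= compare 23 with rec_max([89, 99])
= compare 89 with rec_max([99])
Base: rec_max([99]) = 99
compare 89 with 99: max = 99
compare 23 with 99: max = 99
compare 15 with 99: max = 99
compare 98 with 99: max = 99
= 99


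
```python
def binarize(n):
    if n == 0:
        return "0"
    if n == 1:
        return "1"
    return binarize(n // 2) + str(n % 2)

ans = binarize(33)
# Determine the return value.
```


binarize(33)
= binarize(16) + "1"
= binarize(8) + "0" + "1"
= binarize(4) + "0" + "0" + "1"
= binarize(2) + "0" + "0" + "0" + "1"
= binarize(1) + "0" + "0" + "0" + "0" + "1"
= "1" + "0" + "0" + "0" + "0" + "1"
= "100001"


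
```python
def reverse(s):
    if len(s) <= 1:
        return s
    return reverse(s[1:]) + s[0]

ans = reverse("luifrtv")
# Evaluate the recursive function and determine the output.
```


reverse("luifrtv")
= reverse("uifrtv") + "l"
= reverse("ifrtv") + "u" + "l"
= reverse("frtv") + "i" + "u" + "l"
= reverse("rtv") + "f" + "i" + "u" + "l"
= reverse("tv") + "r" + "f" + "i" + "u" + "l"
= reverse("v") + "t" + "r" + "f" + "i" + "u" + "l"
= "v" + "t" + "r" + "f" + "i" + "u" + "l"
= "vtrfiul"


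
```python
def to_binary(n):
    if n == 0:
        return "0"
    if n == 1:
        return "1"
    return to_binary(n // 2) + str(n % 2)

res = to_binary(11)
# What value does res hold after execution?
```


to_binary(11)
= to_binary(5) + "1"
= to_binary(2) + "1" + "1"
= to_binary(1) + "0" + "1" + "1"
= "1" + "0" + "1" + "1"
= "1011"


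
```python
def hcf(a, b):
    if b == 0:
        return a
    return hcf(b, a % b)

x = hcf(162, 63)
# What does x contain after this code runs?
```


hcf(162, 63)
= hcf(63, 162 % 63) = hcf(63, 36)
= hcf(36, 63 % 36) = hcf(36, 27)
= hcf(27, 36 % 27) = hcf(27, 9)
= hcf(9, 27 % 9) = hcf(9, 0)
b == 0, return a = 9


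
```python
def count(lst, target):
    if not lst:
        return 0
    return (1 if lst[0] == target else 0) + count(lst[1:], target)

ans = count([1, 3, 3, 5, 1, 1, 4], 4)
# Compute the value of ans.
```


count([1, 3, 3, 5, 1, 1, 4], 4)
lst[0]=1 != 4: 0 + count([3, 3, 5, 1, 1, 4], 4)
lst[0]=3 != 4: 0 + count([3, 5, 1, 1, 4], 4)
lst[0]=3 != 4: 0 + count([5, 1, 1, 4], 4)
lst[0]=5 != 4: 0 + count([1, 1, 4], 4)
lst[0]=1 != 4: 0 + count([1, 4], 4)
lst[0]=1 != 4: 0 + count([4], 4)
lst[0]=4 == 4: 1 + count([], 4)
= 1


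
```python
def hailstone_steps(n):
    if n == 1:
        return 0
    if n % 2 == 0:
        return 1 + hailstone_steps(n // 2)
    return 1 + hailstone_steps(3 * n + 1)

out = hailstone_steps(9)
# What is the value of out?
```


hailstone_steps(9)
9 is odd -> 3*9+1 = 28 -> hailstone_steps(28)
28 is even -> hailstone_steps(14)
14 is even -> hailstone_steps(7)
7 is odd -> 3*7+1 = 22 -> hailstone_steps(22)
22 is even -> hailstone_steps(11)
11 is odd -> 3*11+1 = 34 -> hailstone_steps(34)
34 is even -> hailstone_steps(17)
17 is odd -> 3*17+1 = 52 -> hailstone_steps(52)
52 is even -> hailstone_steps(26)
26 is even -> hailstone_steps(13)
13 is odd -> 3*13+1 = 40 -> hailstone_steps(40)
40 is even -> hailstone_steps(20)
20 is even -> hailstone_steps(10)
10 is even -> hailstone_steps(5)
5 is odd -> 3*5+1 = 16 -> hailstone_steps(16)
16 is even -> hailstone_steps(8)
8 is even -> hailstone_steps(4)
4 is even -> hailstone_steps(2)
2 is even -> hailstone_steps(1)
Reached 1 after 19 steps
= 19


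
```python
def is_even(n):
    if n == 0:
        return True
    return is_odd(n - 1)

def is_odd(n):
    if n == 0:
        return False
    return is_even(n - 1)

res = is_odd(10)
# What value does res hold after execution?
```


is_odd(10)
= is_even(9)
= is_odd(8)
= is_even(7)
= is_odd(6)
= is_even(5)
= is_odd(4)
= is_even(3)
= is_odd(2)
= is_even(1)
= is_odd(0)
n == 0: return False
= False


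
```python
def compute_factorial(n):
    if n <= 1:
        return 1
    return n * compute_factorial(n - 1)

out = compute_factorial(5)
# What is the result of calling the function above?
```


compute_factorial(5)
= 5 * compute_factorial(4)
= 5 * 4 * compute_factorial(3)
= 5 * 4 * 3 * compute_factorial(2)
= 5 * 4 * 3 * 2 * compute_factorial(1)
= 5 * 4 * 3 * 2 * 1
= 120


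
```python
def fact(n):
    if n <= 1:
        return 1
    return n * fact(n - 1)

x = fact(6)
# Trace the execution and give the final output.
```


fact(6)
= 6 * fact(5)
= 6 * 5 * fact(4)
= 6 * 5 * 4 * fact(3)
= 6 * 5 * 4 * 3 * fact(2)
= 6 * 5 * 4 * 3 * 2 * fact(1)
= 6 * 5 * 4 * 3 * 2 * 1
= 720


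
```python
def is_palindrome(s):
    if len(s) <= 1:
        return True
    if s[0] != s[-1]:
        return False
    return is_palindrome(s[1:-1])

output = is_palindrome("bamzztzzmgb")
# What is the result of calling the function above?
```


is_palindrome("bamzztzzmgb")
"bamzztzzmgb": s[0]='b' == s[-1]='b' -> is_palindrome("amzztzzmg")
"amzztzzmg": s[0]='a' != s[-1]='g' -> False
= False


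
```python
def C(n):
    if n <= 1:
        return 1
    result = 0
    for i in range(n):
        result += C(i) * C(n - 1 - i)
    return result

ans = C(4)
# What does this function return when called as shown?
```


C(4)
= sum of C(i) * C(4-1-i) for i in 0..3
First compute sub-values bottom-up:
  C(0) = 1, C(1) = 1
  C(2) = 1*1 + 1*1 = 2
  C(3) = 1*2 + 1*1 + 2*1 = 5
Now C(4):
  C(0)*C(3) = 1*5 = 5
  C(1)*C(2) = 1*2 = 2
  C(2)*C(1) = 2*1 = 2
  C(3)*C(0) = 5*1 = 5
= 5 + 2 + 2 + 5
= 14


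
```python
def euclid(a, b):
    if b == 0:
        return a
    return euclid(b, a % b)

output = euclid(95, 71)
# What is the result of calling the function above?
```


euclid(95, 71)
= euclid(71, 95 % 71) = euclid(71, 24)
= euclid(24, 71 % 24) = euclid(24, 23)
= euclid(23, 24 % 23) = euclid(23, 1)
= euclid(1, 23 % 1) = euclid(1, 0)
b == 0, return a = 1


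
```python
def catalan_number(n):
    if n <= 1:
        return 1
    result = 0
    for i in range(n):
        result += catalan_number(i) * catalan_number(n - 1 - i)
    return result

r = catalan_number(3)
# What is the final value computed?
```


catalan_number(3)
= sum of catalan_number(i) * catalan_number(3-1-i) for i in 0..2
First compute sub-values bottom-up:
  catalan_number(0) = 1, catalan_number(1) = 1
  catalan_number(2) = 1*1 + 1*1 = 2
Now catalan_number(3):
  catalan_number(0)*catalan_number(2) = 1*2 = 2
  catalan_number(1)*catalan_number(1) = 1*1 = 1
  catalan_number(2)*catalan_number(0) = 2*1 = 2
= 2 + 1 + 2
= 5


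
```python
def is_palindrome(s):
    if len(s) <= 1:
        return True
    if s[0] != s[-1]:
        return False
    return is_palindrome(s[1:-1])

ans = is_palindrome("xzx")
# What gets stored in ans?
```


is_palindrome("xzx")
"xzx": s[0]='x' == s[-1]='x' -> is_palindrome("z")
"z": len <= 1 -> True
= True


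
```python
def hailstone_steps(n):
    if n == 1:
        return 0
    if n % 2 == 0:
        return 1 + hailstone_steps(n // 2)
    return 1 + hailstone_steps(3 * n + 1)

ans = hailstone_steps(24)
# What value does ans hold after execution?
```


hailstone_steps(24)
24 is even -> hailstone_steps(12)
12 is even -> hailstone_steps(6)
6 is even -> hailstone_steps(3)
3 is odd -> 3*3+1 = 10 -> hailstone_steps(10)
10 is even -> hailstone_steps(5)
5 is odd -> 3*5+1 = 16 -> hailstone_steps(16)
16 is even -> hailstone_steps(8)
8 is even -> hailstone_steps(4)
4 is even -> hailstone_steps(2)
2 is even -> hailstone_steps(1)
Reached 1 after 10 steps
= 10


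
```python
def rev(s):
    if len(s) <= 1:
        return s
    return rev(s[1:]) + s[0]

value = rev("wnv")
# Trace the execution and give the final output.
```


rev("wnv")
= rev("nv") + "w"
= rev("v") + "n" + "w"
= "v" + "n" + "w"
= "vnw"


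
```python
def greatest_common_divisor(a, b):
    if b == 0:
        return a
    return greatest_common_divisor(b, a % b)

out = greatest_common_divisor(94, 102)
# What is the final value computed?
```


greatest_common_divisor(94, 102)
= greatest_common_divisor(102, 94 % 102) = greatest_common_divisor(102, 94)
= greatest_common_divisor(94, 102 % 94) = greatest_common_divisor(94, 8)
= greatest_common_divisor(8, 94 % 8) = greatest_common_divisor(8, 6)
= greatest_common_divisor(6, 8 % 6) = greatest_common_divisor(6, 2)
= greatest_common_divisor(2, 6 % 2) = greatest_common_divisor(2, 0)
b == 0, return a = 2


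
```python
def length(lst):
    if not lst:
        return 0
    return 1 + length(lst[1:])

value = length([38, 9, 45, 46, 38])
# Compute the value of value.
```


length([38, 9, 45, 46, 38])
= 1 + length([9, 45, 46, 38])
= 1 + 1 + length([45, 46, 38])
= 1 + 1 + 1 + length([46, 38])
= 1 + 1 + 1 + 1 + length([38])
= 1 + 1 + 1 + 1 + 1 + length([])
= 1 + 1 + 1 + 1 + 1 + 0
= 5


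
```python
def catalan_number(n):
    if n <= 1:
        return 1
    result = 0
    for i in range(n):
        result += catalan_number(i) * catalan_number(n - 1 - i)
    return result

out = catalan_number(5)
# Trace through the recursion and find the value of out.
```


catalan_number(5)
= sum of catalan_number(i) * catalan_number(5-1-i) for i in 0..4
First compute sub-values bottom-up:
  catalan_number(0) = 1, catalan_number(1) = 1
  catalan_number(2) = 1*1 + 1*1 = 2
  catalan_number(3) = 1*2 + 1*1 + 2*1 = 5
  catalan_number(4) = 1*5 + 1*2 + 2*1 + 5*1 = 14
Now catalan_number(5):
  catalan_number(0)*catalan_number(4) = 1*14 = 14
  catalan_number(1)*catalan_number(3) = 1*5 = 5
  catalan_number(2)*catalan_number(2) = 2*2 = 4
  catalan_number(3)*catalan_number(1) = 5*1 = 5
  catalan_number(4)*catalan_number(0) = 14*1 = 14
= 14 + 5 + 4 + 5 + 14
= 42


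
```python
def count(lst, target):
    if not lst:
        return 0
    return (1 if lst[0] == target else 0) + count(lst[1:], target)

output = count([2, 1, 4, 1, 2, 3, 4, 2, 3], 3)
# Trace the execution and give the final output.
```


count([2, 1, 4, 1, 2, 3, 4, 2, 3], 3)
lst[0]=2 != 3: 0 + count([1, 4, 1, 2, 3, 4, 2, 3], 3)
lst[0]=1 != 3: 0 + count([4, 1, 2, 3, 4, 2, 3], 3)
lst[0]=4 != 3: 0 + count([1, 2, 3, 4, 2, 3], 3)
lst[0]=1 != 3: 0 + count([2, 3, 4, 2, 3], 3)
lst[0]=2 != 3: 0 + count([3, 4, 2, 3], 3)
lst[0]=3 == 3: 1 + count([4, 2, 3], 3)
lst[0]=4 != 3: 0 + count([2, 3], 3)
lst[0]=2 != 3: 0 + count([3], 3)
lst[0]=3 == 3: 1 + count([], 3)
= 2
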